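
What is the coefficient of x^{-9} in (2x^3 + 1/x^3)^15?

General term: C(15,j)·(2x^3)^j·(1/x^3)^(15-j), with x-exponent 3j − 3(15−j) = 6j − 45.
Set 6j − 45 = -9: j = 6.
C(15,6) = 5005; 2^6 = 64; 1^9 = 1.
Coefficient = 5005 · 64 · 1 = 320320.

320320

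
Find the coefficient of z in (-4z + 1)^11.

The general term is C(11,j)·(-4z)^j·(1)^(11-j); the z^1 term has j = 1.
C(11,1) = 11.
Coefficient = C(11,1) · (-4)^1 = 11 · (-4) = -44.

-44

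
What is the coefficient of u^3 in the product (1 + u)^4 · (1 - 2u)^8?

-92

Coefficient of u^3 = Σ_{j} C(4,j)·1^j·C(8,3-j)·(-2)^(3-j) for j from 0 to 3.
= (-448) + 448 + (-96) + 4 = -92.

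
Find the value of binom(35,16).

C(35,16) = (35·34·33·32·31·30·29·28·27·26·25·24·23·22·21·20) / 16! = 84945040381058457600000 / 20922789888000 = 4059928950.

4059928950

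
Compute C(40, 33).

18643560

C(40,33) = C(40,7) by symmetry.
C(40,7) = (40·39·38·37·36·35·34) / 7! = 93963542400 / 5040 = 18643560.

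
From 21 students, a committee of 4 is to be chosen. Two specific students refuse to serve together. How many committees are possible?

All 4-subsets: C(21,4) = 5985. Those containing both fixed elements: C(19,2) = 171.
5985 − 171 = 5814.

5814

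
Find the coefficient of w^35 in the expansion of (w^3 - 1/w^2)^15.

105

General term: C(15,j)·(w^3)^j·(-1/w^2)^(15-j), with w-exponent 3j − 2(15−j) = 5j − 30.
Set 5j − 30 = 35: j = 13.
C(15,13) = 105; 1^13 = 1; (-1)^2 = 1.
Coefficient = 105 · 1 · 1 = 105.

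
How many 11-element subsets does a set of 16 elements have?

4368

C(16,11) = C(16,5) by symmetry.
C(16,5) = (16·15·14·13·12) / 5! = 524160 / 120 = 4368.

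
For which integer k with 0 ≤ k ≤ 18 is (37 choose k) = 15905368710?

C(37,k) increases on 0 ≤ k ≤ 18. C(37,16) = 12875774670 and C(37,17) = 15905368710, so k = 17.

17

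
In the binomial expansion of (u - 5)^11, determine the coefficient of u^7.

206250

The general term is C(11,j)·(u)^j·(-5)^(11-j); the u^7 term has j = 7.
C(11,7) = 330.
Coefficient = C(11,7) · (-5)^4 = 330 · 625 = 206250.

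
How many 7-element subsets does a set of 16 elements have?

C(16,7) = (16·15·14·13·12·11·10) / 7! = 57657600 / 5040 = 11440.

11440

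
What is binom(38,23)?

15471286560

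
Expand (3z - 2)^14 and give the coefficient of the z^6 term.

560431872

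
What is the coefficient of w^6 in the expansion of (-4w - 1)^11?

-1892352

The general term is C(11,j)·(-4w)^j·(-1)^(11-j); the w^6 term has j = 6.
C(11,6) = 462.
Coefficient = C(11,6) · (-4)^6 · (-1)^5 = 462 · 4096 · (-1) = -1892352.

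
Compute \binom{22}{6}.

74613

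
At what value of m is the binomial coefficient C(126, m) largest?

C(126,m) is maximized at m = 126/2 = 63.

63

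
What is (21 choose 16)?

20349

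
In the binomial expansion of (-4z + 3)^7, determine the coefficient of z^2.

81648

The general term is C(7,j)·(-4z)^j·(3)^(7-j); the z^2 term has j = 2.
C(7,2) = 21.
Coefficient = C(7,2) · (-4)^2 · 3^5 = 21 · 16 · 243 = 81648.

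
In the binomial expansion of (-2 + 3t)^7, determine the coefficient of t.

1344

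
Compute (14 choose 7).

C(14,7) = (14·13·12·11·10·9·8) / 7! = 17297280 / 5040 = 3432.

3432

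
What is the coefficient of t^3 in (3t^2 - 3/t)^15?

-71816279535

General term: C(15,j)·(3t^2)^j·(-3/t)^(15-j), with t-exponent 2j − 1(15−j) = 3j − 15.
Set 3j − 15 = 3: j = 6.
C(15,6) = 5005; 3^6 = 729; (-3)^9 = -19683.
Coefficient = 5005 · 729 · (-19683) = -71816279535.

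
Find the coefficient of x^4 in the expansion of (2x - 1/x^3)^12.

General term: C(12,j)·(2x)^j·(-1/x^3)^(12-j), with x-exponent 1j − 3(12−j) = 4j − 36.
Set 4j − 36 = 4: j = 10.
C(12,10) = 66; 2^10 = 1024; (-1)^2 = 1.
Coefficient = 66 · 1024 · 1 = 67584.

67584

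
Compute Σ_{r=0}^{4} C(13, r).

1093

1 + 13 + 78 + 286 + 715 = 1093.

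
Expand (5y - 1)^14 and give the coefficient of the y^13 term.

-17089843750

The general term is C(14,j)·(5y)^j·(-1)^(14-j); the y^13 term has j = 13.
C(14,13) = 14.
Coefficient = C(14,13) · 5^13 · (-1)^1 = 14 · 1220703125 · (-1) = -17089843750.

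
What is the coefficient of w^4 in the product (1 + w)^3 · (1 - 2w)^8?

Coefficient of w^4 = Σ_{j} C(3,j)·1^j·C(8,4-j)·(-2)^(4-j) for j from 0 to 3.
= 1120 + (-1344) + 336 + (-16) = 96.

96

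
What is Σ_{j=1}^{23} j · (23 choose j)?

96468992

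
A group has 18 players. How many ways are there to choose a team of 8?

43758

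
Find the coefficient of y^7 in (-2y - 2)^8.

The general term is C(8,j)·(-2y)^j·(-2)^(8-j); the y^7 term has j = 7.
C(8,7) = 8.
Coefficient = C(8,7) · (-2)^7 · (-2)^1 = 8 · (-128) · (-2) = 2048.

2048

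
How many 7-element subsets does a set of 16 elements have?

11440

C(16,7) = (16·15·14·13·12·11·10) / 7! = 57657600 / 5040 = 11440.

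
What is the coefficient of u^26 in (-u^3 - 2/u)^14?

16016

General term: C(14,j)·(-u^3)^j·(-2/u)^(14-j), with u-exponent 3j − 1(14−j) = 4j − 14.
Set 4j − 14 = 26: j = 10.
C(14,10) = 1001; (-1)^10 = 1; (-2)^4 = 16.
Coefficient = 1001 · 1 · 16 = 16016.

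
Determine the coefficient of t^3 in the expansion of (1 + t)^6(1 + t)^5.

(1 + t)^6(1 + t)^5 = (1 + t)^11, so the coefficient of t^3 is C(11,3)·1^3 = 165·1 = 165.

165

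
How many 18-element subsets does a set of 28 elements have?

13123110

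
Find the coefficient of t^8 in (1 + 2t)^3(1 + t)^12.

22671

Coefficient of t^8 = Σ_{j} C(3,j)·2^j·C(12,8-j)·1^(8-j) for j from 0 to 3.
= 495 + 4752 + 11088 + 6336 = 22671.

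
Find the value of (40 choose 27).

12033222880

C(40,27) = C(40,13) by symmetry.
C(40,13) = (40·39·38·37·36·35·34·33·32·31·30·29·28) / 13! = 74931129164795904000 / 6227020800 = 12033222880.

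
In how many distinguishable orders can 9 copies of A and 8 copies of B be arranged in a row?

Choose positions for the A's: C(17,9) = 24310.

24310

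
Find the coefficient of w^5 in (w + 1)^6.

6

The general term is C(6,j)·(w)^j·(1)^(6-j); the w^5 term has j = 5.
C(6,5) = 6.
Coefficient = C(6,5) = 6.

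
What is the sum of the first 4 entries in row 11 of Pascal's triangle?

232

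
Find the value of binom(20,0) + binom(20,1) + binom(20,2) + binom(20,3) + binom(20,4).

1 + 20 + 190 + 1140 + 4845 = 6196.

6196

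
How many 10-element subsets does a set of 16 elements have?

8008

C(16,10) = C(16,6) by symmetry.
C(16,6) = (16·15·14·13·12·11) / 6! = 5765760 / 720 = 8008.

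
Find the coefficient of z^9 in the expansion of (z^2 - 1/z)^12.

General term: C(12,j)·(z^2)^j·(-1/z)^(12-j), with z-exponent 2j − 1(12−j) = 3j − 12.
Set 3j − 12 = 9: j = 7.
C(12,7) = 792; 1^7 = 1; (-1)^5 = -1.
Coefficient = 792 · 1 · (-1) = -792.

-792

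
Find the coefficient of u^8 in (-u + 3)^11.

4455

The general term is C(11,j)·(-u)^j·(3)^(11-j); the u^8 term has j = 8.
C(11,8) = 165.
Coefficient = C(11,8) · 3^3 = 165 · 27 = 4455.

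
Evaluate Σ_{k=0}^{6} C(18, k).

31180

1 + 18 + 153 + 816 + 3060 + 8568 + 18564 = 31180.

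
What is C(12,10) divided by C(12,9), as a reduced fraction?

C(n,k+1)/C(n,k) = (n−k)/(k+1) = (12−9)/(9+1) = 3/10.

3/10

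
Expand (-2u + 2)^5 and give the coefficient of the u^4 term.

160

The general term is C(5,j)·(-2u)^j·(2)^(5-j); the u^4 term has j = 4.
C(5,4) = 5.
Coefficient = C(5,4) · (-2)^4 · 2^1 = 5 · 16 · 2 = 160.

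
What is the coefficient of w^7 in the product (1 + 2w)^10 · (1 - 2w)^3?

4608

Coefficient of w^7 = Σ_{j} C(10,j)·2^j·C(3,7-j)·(-2)^(7-j) for j from 4 to 7.
= (-26880) + 96768 + (-80640) + 15360 = 4608.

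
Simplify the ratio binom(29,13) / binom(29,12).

17/13

C(n,k+1)/C(n,k) = (n−k)/(k+1) = (29−12)/(12+1) = 17/13.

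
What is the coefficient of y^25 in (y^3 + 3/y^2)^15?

General term: C(15,j)·(y^3)^j·(3/y^2)^(15-j), with y-exponent 3j − 2(15−j) = 5j − 30.
Set 5j − 30 = 25: j = 11.
C(15,11) = 1365; 1^11 = 1; 3^4 = 81.
Coefficient = 1365 · 1 · 81 = 110565.

110565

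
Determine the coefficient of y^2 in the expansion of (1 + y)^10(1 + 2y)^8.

317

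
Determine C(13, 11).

78

C(13,11) = C(13,2) by symmetry.
C(13,2) = (13·12) / 2! = 156 / 2 = 78.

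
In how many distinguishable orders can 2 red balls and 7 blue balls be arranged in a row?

Choose positions for the red balls: C(9,2) = 36.

36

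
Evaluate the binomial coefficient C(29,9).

C(29,9) = (29·28·27·26·25·24·23·22·21) / 9! = 3634245014400 / 362880 = 10015005.

10015005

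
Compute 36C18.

9075135300

C(36,18) = (36·35·34·33·32·31·30·29·28·27·26·25·24·23·22·21·20·19) / 18! = 58102407620643984998400000 / 6402373705728000 = 9075135300.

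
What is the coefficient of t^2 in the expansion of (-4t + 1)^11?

880

The general term is C(11,j)·(-4t)^j·(1)^(11-j); the t^2 term has j = 2.
C(11,2) = 55.
Coefficient = C(11,2) · (-4)^2 = 55 · 16 = 880.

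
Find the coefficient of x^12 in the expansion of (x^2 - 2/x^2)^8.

-16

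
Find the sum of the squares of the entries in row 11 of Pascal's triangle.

705432

Σ C(11,j)² is the coefficient of x^11 in (1+x)^11(1+x)^11 = (1+x)^22, i.e. C(22,11) = 705432.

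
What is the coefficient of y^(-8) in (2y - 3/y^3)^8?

General term: C(8,j)·(2y)^j·(-3/y^3)^(8-j), with y-exponent 1j − 3(8−j) = 4j − 24.
Set 4j − 24 = -8: j = 4.
C(8,4) = 70; 2^4 = 16; (-3)^4 = 81.
Coefficient = 70 · 16 · 81 = 90720.

90720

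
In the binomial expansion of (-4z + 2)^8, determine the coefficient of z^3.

-114688

The general term is C(8,j)·(-4z)^j·(2)^(8-j); the z^3 term has j = 3.
C(8,3) = 56.
Coefficient = C(8,3) · (-4)^3 · 2^5 = 56 · (-64) · 32 = -114688.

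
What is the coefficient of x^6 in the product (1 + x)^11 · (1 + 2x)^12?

Coefficient of x^6 = Σ_{j} C(11,j)·1^j·C(12,6-j)·2^(6-j) for j from 0 to 6.
= 59136 + 278784 + 435600 + 290400 + 87120 + 11088 + 462 = 1162590.

1162590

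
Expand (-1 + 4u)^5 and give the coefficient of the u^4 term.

The general term is C(5,j)·(-1)^j·(4u)^(5-j); the u^4 term has j = 1.
C(5,1) = 5.
Coefficient = C(5,1) · (-1)^1 · 4^4 = 5 · (-1) · 256 = -1280.

-1280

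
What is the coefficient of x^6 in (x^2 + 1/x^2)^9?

84

General term: C(9,j)·(x^2)^j·(1/x^2)^(9-j), with x-exponent 2j − 2(9−j) = 4j − 18.
Set 4j − 18 = 6: j = 6.
C(9,6) = 84; 1^6 = 1; 1^3 = 1.
Coefficient = 84 · 1 · 1 = 84.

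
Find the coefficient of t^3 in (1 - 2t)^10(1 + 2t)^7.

160

Coefficient of t^3 = Σ_{j} C(10,j)·(-2)^j·C(7,3-j)·2^(3-j) for j from 0 to 3.
= 280 + (-1680) + 2520 + (-960) = 160.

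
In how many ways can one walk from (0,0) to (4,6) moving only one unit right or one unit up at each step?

210

Each path is a sequence of 10 steps with 4 rights: C(10,4) = 210.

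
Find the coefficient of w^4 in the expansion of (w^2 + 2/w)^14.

768768

General term: C(14,j)·(w^2)^j·(2/w)^(14-j), with w-exponent 2j − 1(14−j) = 3j − 14.
Set 3j − 14 = 4: j = 6.
C(14,6) = 3003; 1^6 = 1; 2^8 = 256.
Coefficient = 3003 · 1 · 256 = 768768.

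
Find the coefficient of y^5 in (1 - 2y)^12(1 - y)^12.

-307296

Coefficient of y^5 = Σ_{j} C(12,j)·(-2)^j·C(12,5-j)·(-1)^(5-j) for j from 0 to 5.
= (-792) + (-11880) + (-58080) + (-116160) + (-95040) + (-25344) = -307296.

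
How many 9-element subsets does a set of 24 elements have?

1307504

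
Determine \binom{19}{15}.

3876

C(19,15) = C(19,4) by symmetry.
C(19,4) = (19·18·17·16) / 4! = 93024 / 24 = 3876.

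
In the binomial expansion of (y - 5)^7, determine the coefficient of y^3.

The general term is C(7,j)·(y)^j·(-5)^(7-j); the y^3 term has j = 3.
C(7,3) = 35.
Coefficient = C(7,3) · (-5)^4 = 35 · 625 = 21875.

21875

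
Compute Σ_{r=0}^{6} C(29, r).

621616

1 + 29 + 406 + 3654 + 23751 + 118755 + 475020 = 621616.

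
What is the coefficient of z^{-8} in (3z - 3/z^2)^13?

General term: C(13,j)·(3z)^j·(-3/z^2)^(13-j), with z-exponent 1j − 2(13−j) = 3j − 26.
Set 3j − 26 = -8: j = 6.
C(13,6) = 1716; 3^6 = 729; (-3)^7 = -2187.
Coefficient = 1716 · 729 · (-2187) = -2735858268.

-2735858268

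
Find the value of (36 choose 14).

C(36,14) = (36·35·34·33·32·31·30·29·28·27·26·25·24·23) / 14! = 330954702783344640000 / 87178291200 = 3796297200.

3796297200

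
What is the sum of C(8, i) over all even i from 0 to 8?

128

Half of (1+1)^8 + (1−1)^8 gives the even-index sum: 2^7 = 128.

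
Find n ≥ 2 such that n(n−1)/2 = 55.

n(n−1)/2 = 55 ⇒ n(n−1) = 110. Since 11·10 = 110, n = 11.

11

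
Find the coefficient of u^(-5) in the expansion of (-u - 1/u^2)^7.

General term: C(7,j)·(-u)^j·(-1/u^2)^(7-j), with u-exponent 1j − 2(7−j) = 3j − 14.
Set 3j − 14 = -5: j = 3.
C(7,3) = 35; (-1)^3 = -1; (-1)^4 = 1.
Coefficient = 35 · (-1) · 1 = -35.

-35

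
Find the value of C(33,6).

C(33,6) = (33·32·31·30·29·28) / 6! = 797448960 / 720 = 1107568.

1107568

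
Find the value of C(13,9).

C(13,9) = C(13,4) by symmetry.
C(13,4) = (13·12·11·10) / 4! = 17160 / 24 = 715.

715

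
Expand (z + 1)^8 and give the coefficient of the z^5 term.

56

The general term is C(8,j)·(z)^j·(1)^(8-j); the z^5 term has j = 5.
C(8,5) = 56.
Coefficient = C(8,5) = 56.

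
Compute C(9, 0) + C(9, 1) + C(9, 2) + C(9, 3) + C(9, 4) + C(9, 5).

382

1 + 9 + 36 + 84 + 126 + 126 = 382.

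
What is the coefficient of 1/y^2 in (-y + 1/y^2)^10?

General term: C(10,j)·(-y)^j·(1/y^2)^(10-j), with y-exponent 1j − 2(10−j) = 3j − 20.
Set 3j − 20 = -2: j = 6.
C(10,6) = 210; (-1)^6 = 1; 1^4 = 1.
Coefficient = 210 · 1 · 1 = 210.

210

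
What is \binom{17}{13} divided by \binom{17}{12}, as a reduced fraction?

5/13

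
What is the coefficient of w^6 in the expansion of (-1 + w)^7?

The general term is C(7,j)·(-1)^j·(w)^(7-j); the w^6 term has j = 1.
C(7,1) = 7.
Coefficient = C(7,1) · (-1)^1 = 7 · (-1) = -7.

-7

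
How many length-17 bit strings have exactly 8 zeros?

24310

Choose the 8 positions: C(17,8) = 24310.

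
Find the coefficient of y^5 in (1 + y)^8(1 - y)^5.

25

Coefficient of y^5 = Σ_{j} C(8,j)·1^j·C(5,5-j)·(-1)^(5-j) for j from 0 to 5.
= (-1) + 40 + (-280) + 560 + (-350) + 56 = 25.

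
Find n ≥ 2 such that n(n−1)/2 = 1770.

n(n−1)/2 = 1770 ⇒ n(n−1) = 3540. Since 60·59 = 3540, n = 60.

60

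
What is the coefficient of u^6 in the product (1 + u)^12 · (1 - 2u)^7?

Coefficient of u^6 = Σ_{j} C(12,j)·1^j·C(7,6-j)·(-2)^(6-j) for j from 0 to 6.
= 448 + (-8064) + 36960 + (-61600) + 41580 + (-11088) + 924 = -840.

-840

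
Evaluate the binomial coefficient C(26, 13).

10400600

C(26,13) = (26·25·24·23·22·21·20·19·18·17·16·15·14) / 13! = 64764752532480000 / 6227020800 = 10400600.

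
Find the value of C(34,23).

286097760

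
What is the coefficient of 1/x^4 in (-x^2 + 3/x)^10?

295245

General term: C(10,j)·(-x^2)^j·(3/x)^(10-j), with x-exponent 2j − 1(10−j) = 3j − 10.
Set 3j − 10 = -4: j = 2.
C(10,2) = 45; (-1)^2 = 1; 3^8 = 6561.
Coefficient = 45 · 1 · 6561 = 295245.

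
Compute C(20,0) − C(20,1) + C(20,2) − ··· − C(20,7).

-50388

The partial alternating sum Σ_{k=0}^{7} (−1)^k C(20,k) = (−1)^7 C(19,7) = -50388.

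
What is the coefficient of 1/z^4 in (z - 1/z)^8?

28

General term: C(8,j)·(z)^j·(-1/z)^(8-j), with z-exponent 1j − 1(8−j) = 2j − 8.
Set 2j − 8 = -4: j = 2.
C(8,2) = 28; 1^2 = 1; (-1)^6 = 1.
Coefficient = 28 · 1 · 1 = 28.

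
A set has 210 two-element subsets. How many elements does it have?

21

n(n−1)/2 = 210 ⇒ n(n−1) = 420. Since 21·20 = 420, n = 21.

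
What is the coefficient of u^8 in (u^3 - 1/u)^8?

70

General term: C(8,j)·(u^3)^j·(-1/u)^(8-j), with u-exponent 3j − 1(8−j) = 4j − 8.
Set 4j − 8 = 8: j = 4.
C(8,4) = 70; 1^4 = 1; (-1)^4 = 1.
Coefficient = 70 · 1 · 1 = 70.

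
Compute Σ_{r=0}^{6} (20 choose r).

1 + 20 + 190 + 1140 + 4845 + 15504 + 38760 = 60460.

60460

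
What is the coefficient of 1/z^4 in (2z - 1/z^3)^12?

126720

General term: C(12,j)·(2z)^j·(-1/z^3)^(12-j), with z-exponent 1j − 3(12−j) = 4j − 36.
Set 4j − 36 = -4: j = 8.
C(12,8) = 495; 2^8 = 256; (-1)^4 = 1.
Coefficient = 495 · 256 · 1 = 126720.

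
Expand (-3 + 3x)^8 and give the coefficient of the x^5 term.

The general term is C(8,j)·(-3)^j·(3x)^(8-j); the x^5 term has j = 3.
C(8,3) = 56.
Coefficient = C(8,3) · (-3)^3 · 3^5 = 56 · (-27) · 243 = -367416.

-367416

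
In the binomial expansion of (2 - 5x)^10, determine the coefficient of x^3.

-1920000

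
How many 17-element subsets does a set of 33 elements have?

C(33,17) = C(33,16) by symmetry.
C(33,16) = (33·32·31·30·29·28·27·26·25·24·23·22·21·20·19·18) / 16! = 24412776311194951680000 / 20922789888000 = 1166803110.

1166803110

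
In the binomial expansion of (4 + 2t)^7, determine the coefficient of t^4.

35840

The general term is C(7,j)·(4)^j·(2t)^(7-j); the t^4 term has j = 3.
C(7,3) = 35.
Coefficient = C(7,3) · 4^3 · 2^4 = 35 · 64 · 16 = 35840.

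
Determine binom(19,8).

75582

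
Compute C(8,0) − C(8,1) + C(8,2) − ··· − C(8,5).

-21

The partial alternating sum Σ_{k=0}^{5} (−1)^k C(8,k) = (−1)^5 C(7,5) = -21.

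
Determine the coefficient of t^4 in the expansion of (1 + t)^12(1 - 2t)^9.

Coefficient of t^4 = Σ_{j} C(12,j)·1^j·C(9,4-j)·(-2)^(4-j) for j from 0 to 4.
= 2016 + (-8064) + 9504 + (-3960) + 495 = -9.

-9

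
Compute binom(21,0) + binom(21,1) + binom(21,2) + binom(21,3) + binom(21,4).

1 + 21 + 210 + 1330 + 5985 = 7547.

7547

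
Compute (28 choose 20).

3108105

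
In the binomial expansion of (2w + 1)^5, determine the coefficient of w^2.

40

The general term is C(5,j)·(2w)^j·(1)^(5-j); the w^2 term has j = 2.
C(5,2) = 10.
Coefficient = C(5,2) · 2^2 = 10 · 4 = 40.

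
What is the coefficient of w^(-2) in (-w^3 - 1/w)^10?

General term: C(10,j)·(-w^3)^j·(-1/w)^(10-j), with w-exponent 3j − 1(10−j) = 4j − 10.
Set 4j − 10 = -2: j = 2.
C(10,2) = 45; (-1)^2 = 1; (-1)^8 = 1.
Coefficient = 45 · 1 · 1 = 45.

45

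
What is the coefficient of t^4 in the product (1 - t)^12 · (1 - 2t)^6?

Coefficient of t^4 = Σ_{j} C(12,j)·(-1)^j·C(6,4-j)·(-2)^(4-j) for j from 0 to 4.
= 240 + 1920 + 3960 + 2640 + 495 = 9255.

9255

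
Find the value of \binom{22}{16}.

74613

C(22,16) = C(22,6) by symmetry.
C(22,6) = (22·21·20·19·18·17) / 6! = 53721360 / 720 = 74613.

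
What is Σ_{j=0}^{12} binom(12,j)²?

2704156

By Vandermonde's identity, Σ C(12,j)² = C(24,12) = 2704156.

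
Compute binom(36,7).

8347680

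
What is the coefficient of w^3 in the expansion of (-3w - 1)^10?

The general term is C(10,j)·(-3w)^j·(-1)^(10-j); the w^3 term has j = 3.
C(10,3) = 120.
Coefficient = C(10,3) · (-3)^3 · (-1)^7 = 120 · (-27) · (-1) = 3240.

3240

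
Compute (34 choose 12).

548354040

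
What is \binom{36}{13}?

2310789600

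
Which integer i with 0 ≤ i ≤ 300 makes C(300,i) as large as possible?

C(300,i) is maximized at i = 300/2 = 150.

150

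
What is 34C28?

C(34,28) = C(34,6) by symmetry.
C(34,6) = (34·33·32·31·30·29) / 6! = 968330880 / 720 = 1344904.

1344904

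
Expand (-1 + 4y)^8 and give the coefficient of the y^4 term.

17920

The general term is C(8,j)·(-1)^j·(4y)^(8-j); the y^4 term has j = 4.
C(8,4) = 70.
Coefficient = C(8,4) · 4^4 = 70 · 256 = 17920.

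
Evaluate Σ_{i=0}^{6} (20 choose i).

1 + 20 + 190 + 1140 + 4845 + 15504 + 38760 = 60460.

60460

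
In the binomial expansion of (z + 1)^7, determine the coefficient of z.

7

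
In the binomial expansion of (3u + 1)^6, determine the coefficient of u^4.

1215

The general term is C(6,j)·(3u)^j·(1)^(6-j); the u^4 term has j = 4.
C(6,4) = 15.
Coefficient = C(6,4) · 3^4 = 15 · 81 = 1215.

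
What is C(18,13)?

8568

C(18,13) = C(18,5) by symmetry.
C(18,5) = (18·17·16·15·14) / 5! = 1028160 / 120 = 8568.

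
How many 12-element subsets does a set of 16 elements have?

1820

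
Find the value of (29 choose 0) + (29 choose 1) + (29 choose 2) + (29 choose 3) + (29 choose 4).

1 + 29 + 406 + 3654 + 23751 = 27841.

27841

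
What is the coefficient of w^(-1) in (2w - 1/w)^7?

General term: C(7,j)·(2w)^j·(-1/w)^(7-j), with w-exponent 1j − 1(7−j) = 2j − 7.
Set 2j − 7 = -1: j = 3.
C(7,3) = 35; 2^3 = 8; (-1)^4 = 1.
Coefficient = 35 · 8 · 1 = 280.

280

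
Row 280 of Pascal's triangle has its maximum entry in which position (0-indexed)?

140

C(280,m) is maximized at m = 280/2 = 140.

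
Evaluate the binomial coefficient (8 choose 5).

C(8,5) = C(8,3) by symmetry.
C(8,3) = (8·7·6) / 3! = 336 / 6 = 56.

56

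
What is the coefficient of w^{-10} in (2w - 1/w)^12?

-24

General term: C(12,j)·(2w)^j·(-1/w)^(12-j), with w-exponent 1j − 1(12−j) = 2j − 12.
Set 2j − 12 = -10: j = 1.
C(12,1) = 12; 2^1 = 2; (-1)^11 = -1.
Coefficient = 12 · 2 · (-1) = -24.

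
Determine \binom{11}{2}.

C(11,2) = (11·10) / 2! = 110 / 2 = 55.

55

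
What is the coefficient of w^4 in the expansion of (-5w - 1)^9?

-78750

The general term is C(9,j)·(-5w)^j·(-1)^(9-j); the w^4 term has j = 4.
C(9,4) = 126.
Coefficient = C(9,4) · (-5)^4 · (-1)^5 = 126 · 625 · (-1) = -78750.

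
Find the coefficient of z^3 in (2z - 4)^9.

The general term is C(9,j)·(2z)^j·(-4)^(9-j); the z^3 term has j = 3.
C(9,3) = 84.
Coefficient = C(9,3) · 2^3 · (-4)^6 = 84 · 8 · 4096 = 2752512.

2752512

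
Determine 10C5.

252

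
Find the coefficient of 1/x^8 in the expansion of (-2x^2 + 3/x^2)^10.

General term: C(10,j)·(-2x^2)^j·(3/x^2)^(10-j), with x-exponent 2j − 2(10−j) = 4j − 20.
Set 4j − 20 = -8: j = 3.
C(10,3) = 120; (-2)^3 = -8; 3^7 = 2187.
Coefficient = 120 · (-8) · 2187 = -2099520.

-2099520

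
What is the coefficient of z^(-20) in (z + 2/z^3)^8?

1024

General term: C(8,j)·(z)^j·(2/z^3)^(8-j), with z-exponent 1j − 3(8−j) = 4j − 24.
Set 4j − 24 = -20: j = 1.
C(8,1) = 8; 1^1 = 1; 2^7 = 128.
Coefficient = 8 · 1 · 128 = 1024.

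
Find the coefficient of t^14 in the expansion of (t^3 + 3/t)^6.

General term: C(6,j)·(t^3)^j·(3/t)^(6-j), with t-exponent 3j − 1(6−j) = 4j − 6.
Set 4j − 6 = 14: j = 5.
C(6,5) = 6; 1^5 = 1; 3^1 = 3.
Coefficient = 6 · 1 · 3 = 18.

18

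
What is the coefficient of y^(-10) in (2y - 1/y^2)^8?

112

General term: C(8,j)·(2y)^j·(-1/y^2)^(8-j), with y-exponent 1j − 2(8−j) = 3j − 16.
Set 3j − 16 = -10: j = 2.
C(8,2) = 28; 2^2 = 4; (-1)^6 = 1.
Coefficient = 28 · 4 · 1 = 112.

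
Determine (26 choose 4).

14950

C(26,4) = (26·25·24·23) / 4! = 358800 / 24 = 14950.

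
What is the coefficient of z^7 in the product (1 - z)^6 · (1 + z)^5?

Coefficient of z^7 = Σ_{j} C(6,j)·(-1)^j·C(5,7-j)·1^(7-j) for j from 2 to 6.
= 15 + (-100) + 150 + (-60) + 5 = 10.

10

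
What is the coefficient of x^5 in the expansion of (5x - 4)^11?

The general term is C(11,j)·(5x)^j·(-4)^(11-j); the x^5 term has j = 5.
C(11,5) = 462.
Coefficient = C(11,5) · 5^5 · (-4)^6 = 462 · 3125 · 4096 = 5913600000.

5913600000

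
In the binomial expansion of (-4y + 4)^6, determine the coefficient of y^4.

61440

The general term is C(6,j)·(-4y)^j·(4)^(6-j); the y^4 term has j = 4.
C(6,4) = 15.
Coefficient = C(6,4) · (-4)^4 · 4^2 = 15 · 256 · 16 = 61440.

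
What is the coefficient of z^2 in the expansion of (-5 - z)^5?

-1250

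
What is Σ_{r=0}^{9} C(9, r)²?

48620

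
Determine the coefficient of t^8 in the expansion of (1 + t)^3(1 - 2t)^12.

-25344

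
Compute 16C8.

12870

C(16,8) = (16·15·14·13·12·11·10·9) / 8! = 518918400 / 40320 = 12870.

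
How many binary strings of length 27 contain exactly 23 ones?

Choose the 23 positions: C(27,23) = 17550.

17550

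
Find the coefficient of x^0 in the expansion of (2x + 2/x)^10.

258048

General term: C(10,j)·(2x)^j·(2/x)^(10-j), with x-exponent 1j − 1(10−j) = 2j − 10.
Set 2j − 10 = 0: j = 5.
C(10,5) = 252; 2^5 = 32; 2^5 = 32.
Coefficient = 252 · 32 · 32 = 258048.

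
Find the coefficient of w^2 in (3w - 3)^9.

The general term is C(9,j)·(3w)^j·(-3)^(9-j); the w^2 term has j = 2.
C(9,2) = 36.
Coefficient = C(9,2) · 3^2 · (-3)^7 = 36 · 9 · (-2187) = -708588.

-708588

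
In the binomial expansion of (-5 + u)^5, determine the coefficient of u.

The general term is C(5,j)·(-5)^j·(u)^(5-j); the u^1 term has j = 4.
C(5,4) = 5.
Coefficient = C(5,4) · (-5)^4 = 5 · 625 = 3125.

3125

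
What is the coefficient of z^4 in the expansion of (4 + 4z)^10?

The general term is C(10,j)·(4)^j·(4z)^(10-j); the z^4 term has j = 6.
C(10,6) = 210.
Coefficient = C(10,6) · 4^6 · 4^4 = 210 · 4096 · 256 = 220200960.

220200960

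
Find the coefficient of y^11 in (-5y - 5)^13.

The general term is C(13,j)·(-5y)^j·(-5)^(13-j); the y^11 term has j = 11.
C(13,11) = 78.
Coefficient = C(13,11) · (-5)^11 · (-5)^2 = 78 · (-48828125) · 25 = -95214843750.

-95214843750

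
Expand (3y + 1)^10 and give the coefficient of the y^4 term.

The general term is C(10,j)·(3y)^j·(1)^(10-j); the y^4 term has j = 4.
C(10,4) = 210.
Coefficient = C(10,4) · 3^4 = 210 · 81 = 17010.

17010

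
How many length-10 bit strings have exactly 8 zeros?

Choose the 8 positions: C(10,8) = 45.

45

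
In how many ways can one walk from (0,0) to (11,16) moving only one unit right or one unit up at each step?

Each path is a sequence of 27 steps with 11 rights: C(27,11) = 13037895.

13037895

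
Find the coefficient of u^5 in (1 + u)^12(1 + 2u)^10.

162036

Coefficient of u^5 = Σ_{j} C(12,j)·1^j·C(10,5-j)·2^(5-j) for j from 0 to 5.
= 8064 + 40320 + 63360 + 39600 + 9900 + 792 = 162036.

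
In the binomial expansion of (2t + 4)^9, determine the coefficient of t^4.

The general term is C(9,j)·(2t)^j·(4)^(9-j); the t^4 term has j = 4.
C(9,4) = 126.
Coefficient = C(9,4) · 2^4 · 4^5 = 126 · 16 · 1024 = 2064384.

2064384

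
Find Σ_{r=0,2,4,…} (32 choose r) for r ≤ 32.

2147483648

Half of (1+1)^32 + (1−1)^32 gives the even-index sum: 2^31 = 2147483648.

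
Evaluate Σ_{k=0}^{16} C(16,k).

65536

Setting x = 1 in (1+x)^16 gives Σ C(16,k) = 2^16 = 65536.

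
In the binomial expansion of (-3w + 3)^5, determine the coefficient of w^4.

1215

The general term is C(5,j)·(-3w)^j·(3)^(5-j); the w^4 term has j = 4.
C(5,4) = 5.
Coefficient = C(5,4) · (-3)^4 · 3^1 = 5 · 81 · 3 = 1215.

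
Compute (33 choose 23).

92561040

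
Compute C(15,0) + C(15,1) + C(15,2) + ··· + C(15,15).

The entries of row 15 sum to 2^15 = 32768.

32768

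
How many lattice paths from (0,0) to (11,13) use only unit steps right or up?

Each path is a sequence of 24 steps with 11 rights: C(24,11) = 2496144.

2496144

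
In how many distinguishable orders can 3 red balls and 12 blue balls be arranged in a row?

Choose positions for the red balls: C(15,3) = 455.

455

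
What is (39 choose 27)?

3910797436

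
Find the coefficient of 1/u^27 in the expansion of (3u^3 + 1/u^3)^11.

33

General term: C(11,j)·(3u^3)^j·(1/u^3)^(11-j), with u-exponent 3j − 3(11−j) = 6j − 33.
Set 6j − 33 = -27: j = 1.
C(11,1) = 11; 3^1 = 3; 1^10 = 1.
Coefficient = 11 · 3 · 1 = 33.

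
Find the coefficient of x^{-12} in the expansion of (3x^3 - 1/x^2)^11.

-495

General term: C(11,j)·(3x^3)^j·(-1/x^2)^(11-j), with x-exponent 3j − 2(11−j) = 5j − 22.
Set 5j − 22 = -12: j = 2.
C(11,2) = 55; 3^2 = 9; (-1)^9 = -1.
Coefficient = 55 · 9 · (-1) = -495.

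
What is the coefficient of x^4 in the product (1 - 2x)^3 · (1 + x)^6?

27

Coefficient of x^4 = Σ_{j} C(3,j)·(-2)^j·C(6,4-j)·1^(4-j) for j from 0 to 3.
= 15 + (-120) + 180 + (-48) = 27.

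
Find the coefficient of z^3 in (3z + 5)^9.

35437500

The general term is C(9,j)·(3z)^j·(5)^(9-j); the z^3 term has j = 3.
C(9,3) = 84.
Coefficient = C(9,3) · 3^3 · 5^6 = 84 · 27 · 15625 = 35437500.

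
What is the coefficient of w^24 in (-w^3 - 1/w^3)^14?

364

General term: C(14,j)·(-w^3)^j·(-1/w^3)^(14-j), with w-exponent 3j − 3(14−j) = 6j − 42.
Set 6j − 42 = 24: j = 11.
C(14,11) = 364; (-1)^11 = -1; (-1)^3 = -1.
Coefficient = 364 · (-1) · (-1) = 364.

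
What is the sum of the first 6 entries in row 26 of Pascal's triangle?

1 + 26 + 325 + 2600 + 14950 + 65780 = 83682.

83682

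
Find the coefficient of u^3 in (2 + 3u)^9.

145152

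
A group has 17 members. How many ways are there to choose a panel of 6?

12376

This is C(17,6) = 12376.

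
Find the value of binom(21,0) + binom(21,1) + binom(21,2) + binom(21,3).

1562

1 + 21 + 210 + 1330 = 1562.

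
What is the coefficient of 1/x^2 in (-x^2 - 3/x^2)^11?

-336798

General term: C(11,j)·(-x^2)^j·(-3/x^2)^(11-j), with x-exponent 2j − 2(11−j) = 4j − 22.
Set 4j − 22 = -2: j = 5.
C(11,5) = 462; (-1)^5 = -1; (-3)^6 = 729.
Coefficient = 462 · (-1) · 729 = -336798.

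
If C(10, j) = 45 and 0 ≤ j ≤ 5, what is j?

2

C(10,j) increases on 0 ≤ j ≤ 5. C(10,1) = 10 and C(10,2) = 45, so j = 2.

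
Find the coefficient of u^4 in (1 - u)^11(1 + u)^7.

-20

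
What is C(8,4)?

C(8,4) = (8·7·6·5) / 4! = 1680 / 24 = 70.

70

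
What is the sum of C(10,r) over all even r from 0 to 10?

Half of (1+1)^10 + (1−1)^10 gives the even-index sum: 2^9 = 512.

512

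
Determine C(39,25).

15084504396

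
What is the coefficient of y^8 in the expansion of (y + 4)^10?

720

The general term is C(10,j)·(y)^j·(4)^(10-j); the y^8 term has j = 8.
C(10,8) = 45.
Coefficient = C(10,8) · 4^2 = 45 · 16 = 720.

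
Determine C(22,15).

C(22,15) = C(22,7) by symmetry.
C(22,7) = (22·21·20·19·18·17·16) / 7! = 859541760 / 5040 = 170544.

170544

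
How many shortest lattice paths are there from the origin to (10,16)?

5311735

Each path is a sequence of 26 steps with 10 rights: C(26,10) = 5311735.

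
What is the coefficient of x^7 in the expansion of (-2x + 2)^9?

The general term is C(9,j)·(-2x)^j·(2)^(9-j); the x^7 term has j = 7.
C(9,7) = 36.
Coefficient = C(9,7) · (-2)^7 · 2^2 = 36 · (-128) · 4 = -18432.

-18432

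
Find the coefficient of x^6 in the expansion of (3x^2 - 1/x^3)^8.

20412

General term: C(8,j)·(3x^2)^j·(-1/x^3)^(8-j), with x-exponent 2j − 3(8−j) = 5j − 24.
Set 5j − 24 = 6: j = 6.
C(8,6) = 28; 3^6 = 729; (-1)^2 = 1.
Coefficient = 28 · 729 · 1 = 20412.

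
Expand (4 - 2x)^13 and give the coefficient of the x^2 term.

1308622848

The general term is C(13,j)·(4)^j·(-2x)^(13-j); the x^2 term has j = 11.
C(13,11) = 78.
Coefficient = C(13,11) · 4^11 · (-2)^2 = 78 · 4194304 · 4 = 1308622848.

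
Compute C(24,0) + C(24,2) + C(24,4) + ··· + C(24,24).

8388608

Even-r terms of row 24 sum to 2^23 = 8388608.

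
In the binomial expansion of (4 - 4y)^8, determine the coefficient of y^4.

The general term is C(8,j)·(4)^j·(-4y)^(8-j); the y^4 term has j = 4.
C(8,4) = 70.
Coefficient = C(8,4) · 4^4 · (-4)^4 = 70 · 256 · 256 = 4587520.

4587520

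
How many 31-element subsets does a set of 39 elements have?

C(39,31) = C(39,8) by symmetry.
C(39,8) = (39·38·37·36·35·34·33·32) / 8! = 2480637519360 / 40320 = 61523748.

61523748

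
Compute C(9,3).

84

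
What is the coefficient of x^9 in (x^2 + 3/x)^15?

14073345

General term: C(15,j)·(x^2)^j·(3/x)^(15-j), with x-exponent 2j − 1(15−j) = 3j − 15.
Set 3j − 15 = 9: j = 8.
C(15,8) = 6435; 1^8 = 1; 3^7 = 2187.
Coefficient = 6435 · 1 · 2187 = 14073345.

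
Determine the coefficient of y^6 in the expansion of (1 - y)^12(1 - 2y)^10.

Coefficient of y^6 = Σ_{j} C(12,j)·(-1)^j·C(10,6-j)·(-2)^(6-j) for j from 0 to 6.
= 13440 + 96768 + 221760 + 211200 + 89100 + 15840 + 924 = 649032.

649032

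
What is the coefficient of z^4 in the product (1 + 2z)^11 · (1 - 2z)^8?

Coefficient of z^4 = Σ_{j} C(11,j)·2^j·C(8,4-j)·(-2)^(4-j) for j from 0 to 4.
= 1120 + (-9856) + 24640 + (-21120) + 5280 = 64.

64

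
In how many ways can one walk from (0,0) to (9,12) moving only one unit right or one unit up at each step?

Each path is a sequence of 21 steps with 9 rights: C(21,9) = 293930.

293930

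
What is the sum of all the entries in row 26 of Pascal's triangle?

67108864

The entries of row 26 sum to 2^26 = 67108864.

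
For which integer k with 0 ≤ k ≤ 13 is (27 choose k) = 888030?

7

C(27,k) increases on 0 ≤ k ≤ 13. C(27,6) = 296010 and C(27,7) = 888030, so k = 7.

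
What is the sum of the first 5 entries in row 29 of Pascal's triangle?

27841

1 + 29 + 406 + 3654 + 23751 = 27841.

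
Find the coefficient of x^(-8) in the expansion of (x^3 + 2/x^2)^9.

4608

General term: C(9,j)·(x^3)^j·(2/x^2)^(9-j), with x-exponent 3j − 2(9−j) = 5j − 18.
Set 5j − 18 = -8: j = 2.
C(9,2) = 36; 1^2 = 1; 2^7 = 128.
Coefficient = 36 · 1 · 128 = 4608.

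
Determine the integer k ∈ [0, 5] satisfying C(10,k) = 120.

C(10,k) increases on 0 ≤ k ≤ 5. C(10,2) = 45 and C(10,3) = 120, so k = 3.

3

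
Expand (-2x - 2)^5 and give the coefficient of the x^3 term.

-320

The general term is C(5,j)·(-2x)^j·(-2)^(5-j); the x^3 term has j = 3.
C(5,3) = 10.
Coefficient = C(5,3) · (-2)^3 · (-2)^2 = 10 · (-8) · 4 = -320.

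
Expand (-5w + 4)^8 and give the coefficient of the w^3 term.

The general term is C(8,j)·(-5w)^j·(4)^(8-j); the w^3 term has j = 3.
C(8,3) = 56.
Coefficient = C(8,3) · (-5)^3 · 4^5 = 56 · (-125) · 1024 = -7168000.

-7168000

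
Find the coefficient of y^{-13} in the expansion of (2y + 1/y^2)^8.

16

General term: C(8,j)·(2y)^j·(1/y^2)^(8-j), with y-exponent 1j − 2(8−j) = 3j − 16.
Set 3j − 16 = -13: j = 1.
C(8,1) = 8; 2^1 = 2; 1^7 = 1.
Coefficient = 8 · 2 · 1 = 16.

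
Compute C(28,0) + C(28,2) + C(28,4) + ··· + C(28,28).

134217728

Half of (1+1)^28 + (1−1)^28 gives the even-index sum: 2^27 = 134217728.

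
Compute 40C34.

3838380

C(40,34) = C(40,6) by symmetry.
C(40,6) = (40·39·38·37·36·35) / 6! = 2763633600 / 720 = 3838380.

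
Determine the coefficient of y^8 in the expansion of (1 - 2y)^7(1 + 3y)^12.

415647

Coefficient of y^8 = Σ_{j} C(7,j)·(-2)^j·C(12,8-j)·3^(8-j) for j from 0 to 7.
= 3247695 + (-24249456) + 56582064 + (-53887680) + 22453200 + (-3991680) + 266112 + (-4608) = 415647.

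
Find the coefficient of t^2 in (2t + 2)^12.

270336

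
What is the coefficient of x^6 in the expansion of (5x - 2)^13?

-3432000000

The general term is C(13,j)·(5x)^j·(-2)^(13-j); the x^6 term has j = 6.
C(13,6) = 1716.
Coefficient = C(13,6) · 5^6 · (-2)^7 = 1716 · 15625 · (-128) = -3432000000.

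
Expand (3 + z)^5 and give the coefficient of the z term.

The general term is C(5,j)·(3)^j·(z)^(5-j); the z^1 term has j = 4.
C(5,4) = 5.
Coefficient = C(5,4) · 3^4 = 5 · 81 = 405.

405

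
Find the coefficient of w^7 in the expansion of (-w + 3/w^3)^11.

General term: C(11,j)·(-w)^j·(3/w^3)^(11-j), with w-exponent 1j − 3(11−j) = 4j − 33.
Set 4j − 33 = 7: j = 10.
C(11,10) = 11; (-1)^10 = 1; 3^1 = 3.
Coefficient = 11 · 1 · 3 = 33.

33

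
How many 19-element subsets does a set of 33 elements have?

818809200

C(33,19) = C(33,14) by symmetry.
C(33,14) = (33·32·31·30·29·28·27·26·25·24·23·22·21·20) / 14! = 71382386874839040000 / 87178291200 = 818809200.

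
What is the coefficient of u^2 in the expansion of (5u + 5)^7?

1640625

The general term is C(7,j)·(5u)^j·(5)^(7-j); the u^2 term has j = 2.
C(7,2) = 21.
Coefficient = C(7,2) · 5^2 · 5^5 = 21 · 25 · 3125 = 1640625.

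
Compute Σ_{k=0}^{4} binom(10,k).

1 + 10 + 45 + 120 + 210 = 386.

386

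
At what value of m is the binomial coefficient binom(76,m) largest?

38

C(76,m) is maximized at m = 76/2 = 38.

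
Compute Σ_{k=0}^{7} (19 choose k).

94184

1 + 19 + 171 + 969 + 3876 + 11628 + 27132 + 50388 = 94184.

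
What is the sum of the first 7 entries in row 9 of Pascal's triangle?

1 + 9 + 36 + 84 + 126 + 126 + 84 = 466.

466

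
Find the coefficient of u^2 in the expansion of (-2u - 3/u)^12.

General term: C(12,j)·(-2u)^j·(-3/u)^(12-j), with u-exponent 1j − 1(12−j) = 2j − 12.
Set 2j − 12 = 2: j = 7.
C(12,7) = 792; (-2)^7 = -128; (-3)^5 = -243.
Coefficient = 792 · (-128) · (-243) = 24634368.

24634368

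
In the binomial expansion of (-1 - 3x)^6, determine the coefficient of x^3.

540

The general term is C(6,j)·(-1)^j·(-3x)^(6-j); the x^3 term has j = 3.
C(6,3) = 20.
Coefficient = C(6,3) · (-1)^3 · (-3)^3 = 20 · (-1) · (-27) = 540.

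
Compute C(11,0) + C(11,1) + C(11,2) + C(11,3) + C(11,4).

562

1 + 11 + 55 + 165 + 330 = 562.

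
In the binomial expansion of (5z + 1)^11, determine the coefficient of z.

55

The general term is C(11,j)·(5z)^j·(1)^(11-j); the z^1 term has j = 1.
C(11,1) = 11.
Coefficient = C(11,1) · 5^1 = 11 · 5 = 55.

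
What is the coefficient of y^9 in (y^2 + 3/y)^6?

18

General term: C(6,j)·(y^2)^j·(3/y)^(6-j), with y-exponent 2j − 1(6−j) = 3j − 6.
Set 3j − 6 = 9: j = 5.
C(6,5) = 6; 1^5 = 1; 3^1 = 3.
Coefficient = 6 · 1 · 3 = 18.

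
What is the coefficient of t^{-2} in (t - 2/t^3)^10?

General term: C(10,j)·(t)^j·(-2/t^3)^(10-j), with t-exponent 1j − 3(10−j) = 4j − 30.
Set 4j − 30 = -2: j = 7.
C(10,7) = 120; 1^7 = 1; (-2)^3 = -8.
Coefficient = 120 · 1 · (-8) = -960.

-960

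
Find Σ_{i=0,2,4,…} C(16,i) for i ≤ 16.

32768

Half of (1+1)^16 + (1−1)^16 gives the even-index sum: 2^15 = 32768.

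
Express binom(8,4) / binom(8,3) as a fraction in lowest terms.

C(n,k+1)/C(n,k) = (n−k)/(k+1) = (8−3)/(3+1) = 5/4.

5/4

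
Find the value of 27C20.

888030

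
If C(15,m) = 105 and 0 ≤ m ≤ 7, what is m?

2

C(15,m) increases on 0 ≤ m ≤ 7. C(15,1) = 15 and C(15,2) = 105, so m = 2.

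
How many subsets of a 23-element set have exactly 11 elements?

1352078

Choose the 11 positions: C(23,11) = 1352078.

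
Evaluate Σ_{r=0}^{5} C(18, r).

12616

1 + 18 + 153 + 816 + 3060 + 8568 = 12616.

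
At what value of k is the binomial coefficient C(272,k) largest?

C(272,k) is maximized at k = 272/2 = 136.

136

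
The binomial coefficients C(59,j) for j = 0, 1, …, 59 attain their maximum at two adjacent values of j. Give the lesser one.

For odd n = 59, C(59,j) peaks at j = (n−1)/2 and (n+1)/2; the lesser is 29.

29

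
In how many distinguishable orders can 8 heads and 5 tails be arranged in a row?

1287

Choose positions for the heads: C(13,8) = 1287.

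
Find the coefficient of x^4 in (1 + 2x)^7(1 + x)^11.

Coefficient of x^4 = Σ_{j} C(7,j)·2^j·C(11,4-j)·1^(4-j) for j from 0 to 4.
= 330 + 2310 + 4620 + 3080 + 560 = 10900.

10900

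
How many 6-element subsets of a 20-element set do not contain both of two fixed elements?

All 6-subsets: C(20,6) = 38760. Those containing both fixed elements: C(18,4) = 3060.
38760 − 3060 = 35700.

35700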